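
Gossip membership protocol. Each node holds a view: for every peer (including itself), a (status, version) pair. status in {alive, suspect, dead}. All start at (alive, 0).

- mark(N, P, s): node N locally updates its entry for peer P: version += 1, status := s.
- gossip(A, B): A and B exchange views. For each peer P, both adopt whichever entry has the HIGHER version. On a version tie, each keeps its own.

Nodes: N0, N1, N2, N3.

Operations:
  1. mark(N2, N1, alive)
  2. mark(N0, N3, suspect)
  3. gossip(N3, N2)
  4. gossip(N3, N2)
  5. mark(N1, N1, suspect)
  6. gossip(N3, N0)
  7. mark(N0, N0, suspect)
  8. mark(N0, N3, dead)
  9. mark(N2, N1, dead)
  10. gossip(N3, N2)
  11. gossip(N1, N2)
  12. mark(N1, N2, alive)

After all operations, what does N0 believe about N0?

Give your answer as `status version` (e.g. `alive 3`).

Answer: suspect 1

Derivation:
Op 1: N2 marks N1=alive -> (alive,v1)
Op 2: N0 marks N3=suspect -> (suspect,v1)
Op 3: gossip N3<->N2 -> N3.N0=(alive,v0) N3.N1=(alive,v1) N3.N2=(alive,v0) N3.N3=(alive,v0) | N2.N0=(alive,v0) N2.N1=(alive,v1) N2.N2=(alive,v0) N2.N3=(alive,v0)
Op 4: gossip N3<->N2 -> N3.N0=(alive,v0) N3.N1=(alive,v1) N3.N2=(alive,v0) N3.N3=(alive,v0) | N2.N0=(alive,v0) N2.N1=(alive,v1) N2.N2=(alive,v0) N2.N3=(alive,v0)
Op 5: N1 marks N1=suspect -> (suspect,v1)
Op 6: gossip N3<->N0 -> N3.N0=(alive,v0) N3.N1=(alive,v1) N3.N2=(alive,v0) N3.N3=(suspect,v1) | N0.N0=(alive,v0) N0.N1=(alive,v1) N0.N2=(alive,v0) N0.N3=(suspect,v1)
Op 7: N0 marks N0=suspect -> (suspect,v1)
Op 8: N0 marks N3=dead -> (dead,v2)
Op 9: N2 marks N1=dead -> (dead,v2)
Op 10: gossip N3<->N2 -> N3.N0=(alive,v0) N3.N1=(dead,v2) N3.N2=(alive,v0) N3.N3=(suspect,v1) | N2.N0=(alive,v0) N2.N1=(dead,v2) N2.N2=(alive,v0) N2.N3=(suspect,v1)
Op 11: gossip N1<->N2 -> N1.N0=(alive,v0) N1.N1=(dead,v2) N1.N2=(alive,v0) N1.N3=(suspect,v1) | N2.N0=(alive,v0) N2.N1=(dead,v2) N2.N2=(alive,v0) N2.N3=(suspect,v1)
Op 12: N1 marks N2=alive -> (alive,v1)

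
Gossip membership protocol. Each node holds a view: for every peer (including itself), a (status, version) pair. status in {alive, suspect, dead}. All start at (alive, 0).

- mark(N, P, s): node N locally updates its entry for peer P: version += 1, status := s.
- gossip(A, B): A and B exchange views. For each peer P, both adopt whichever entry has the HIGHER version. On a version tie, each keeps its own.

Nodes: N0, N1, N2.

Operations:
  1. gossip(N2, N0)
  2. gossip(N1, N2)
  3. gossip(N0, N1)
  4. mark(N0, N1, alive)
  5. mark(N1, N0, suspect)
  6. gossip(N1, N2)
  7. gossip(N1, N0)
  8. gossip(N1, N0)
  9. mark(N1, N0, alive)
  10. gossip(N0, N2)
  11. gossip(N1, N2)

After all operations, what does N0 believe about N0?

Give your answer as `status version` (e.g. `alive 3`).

Answer: suspect 1

Derivation:
Op 1: gossip N2<->N0 -> N2.N0=(alive,v0) N2.N1=(alive,v0) N2.N2=(alive,v0) | N0.N0=(alive,v0) N0.N1=(alive,v0) N0.N2=(alive,v0)
Op 2: gossip N1<->N2 -> N1.N0=(alive,v0) N1.N1=(alive,v0) N1.N2=(alive,v0) | N2.N0=(alive,v0) N2.N1=(alive,v0) N2.N2=(alive,v0)
Op 3: gossip N0<->N1 -> N0.N0=(alive,v0) N0.N1=(alive,v0) N0.N2=(alive,v0) | N1.N0=(alive,v0) N1.N1=(alive,v0) N1.N2=(alive,v0)
Op 4: N0 marks N1=alive -> (alive,v1)
Op 5: N1 marks N0=suspect -> (suspect,v1)
Op 6: gossip N1<->N2 -> N1.N0=(suspect,v1) N1.N1=(alive,v0) N1.N2=(alive,v0) | N2.N0=(suspect,v1) N2.N1=(alive,v0) N2.N2=(alive,v0)
Op 7: gossip N1<->N0 -> N1.N0=(suspect,v1) N1.N1=(alive,v1) N1.N2=(alive,v0) | N0.N0=(suspect,v1) N0.N1=(alive,v1) N0.N2=(alive,v0)
Op 8: gossip N1<->N0 -> N1.N0=(suspect,v1) N1.N1=(alive,v1) N1.N2=(alive,v0) | N0.N0=(suspect,v1) N0.N1=(alive,v1) N0.N2=(alive,v0)
Op 9: N1 marks N0=alive -> (alive,v2)
Op 10: gossip N0<->N2 -> N0.N0=(suspect,v1) N0.N1=(alive,v1) N0.N2=(alive,v0) | N2.N0=(suspect,v1) N2.N1=(alive,v1) N2.N2=(alive,v0)
Op 11: gossip N1<->N2 -> N1.N0=(alive,v2) N1.N1=(alive,v1) N1.N2=(alive,v0) | N2.N0=(alive,v2) N2.N1=(alive,v1) N2.N2=(alive,v0)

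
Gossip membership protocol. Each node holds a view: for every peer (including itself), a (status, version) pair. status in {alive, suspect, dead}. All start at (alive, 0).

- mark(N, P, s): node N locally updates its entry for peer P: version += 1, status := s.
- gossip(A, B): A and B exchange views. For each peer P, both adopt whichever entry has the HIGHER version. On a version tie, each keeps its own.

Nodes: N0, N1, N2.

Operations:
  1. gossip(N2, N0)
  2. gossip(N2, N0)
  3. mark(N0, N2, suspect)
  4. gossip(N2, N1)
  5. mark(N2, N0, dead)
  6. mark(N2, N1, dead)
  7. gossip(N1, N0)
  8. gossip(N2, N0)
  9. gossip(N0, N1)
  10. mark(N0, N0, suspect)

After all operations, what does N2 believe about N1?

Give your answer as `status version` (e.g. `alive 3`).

Op 1: gossip N2<->N0 -> N2.N0=(alive,v0) N2.N1=(alive,v0) N2.N2=(alive,v0) | N0.N0=(alive,v0) N0.N1=(alive,v0) N0.N2=(alive,v0)
Op 2: gossip N2<->N0 -> N2.N0=(alive,v0) N2.N1=(alive,v0) N2.N2=(alive,v0) | N0.N0=(alive,v0) N0.N1=(alive,v0) N0.N2=(alive,v0)
Op 3: N0 marks N2=suspect -> (suspect,v1)
Op 4: gossip N2<->N1 -> N2.N0=(alive,v0) N2.N1=(alive,v0) N2.N2=(alive,v0) | N1.N0=(alive,v0) N1.N1=(alive,v0) N1.N2=(alive,v0)
Op 5: N2 marks N0=dead -> (dead,v1)
Op 6: N2 marks N1=dead -> (dead,v1)
Op 7: gossip N1<->N0 -> N1.N0=(alive,v0) N1.N1=(alive,v0) N1.N2=(suspect,v1) | N0.N0=(alive,v0) N0.N1=(alive,v0) N0.N2=(suspect,v1)
Op 8: gossip N2<->N0 -> N2.N0=(dead,v1) N2.N1=(dead,v1) N2.N2=(suspect,v1) | N0.N0=(dead,v1) N0.N1=(dead,v1) N0.N2=(suspect,v1)
Op 9: gossip N0<->N1 -> N0.N0=(dead,v1) N0.N1=(dead,v1) N0.N2=(suspect,v1) | N1.N0=(dead,v1) N1.N1=(dead,v1) N1.N2=(suspect,v1)
Op 10: N0 marks N0=suspect -> (suspect,v2)

Answer: dead 1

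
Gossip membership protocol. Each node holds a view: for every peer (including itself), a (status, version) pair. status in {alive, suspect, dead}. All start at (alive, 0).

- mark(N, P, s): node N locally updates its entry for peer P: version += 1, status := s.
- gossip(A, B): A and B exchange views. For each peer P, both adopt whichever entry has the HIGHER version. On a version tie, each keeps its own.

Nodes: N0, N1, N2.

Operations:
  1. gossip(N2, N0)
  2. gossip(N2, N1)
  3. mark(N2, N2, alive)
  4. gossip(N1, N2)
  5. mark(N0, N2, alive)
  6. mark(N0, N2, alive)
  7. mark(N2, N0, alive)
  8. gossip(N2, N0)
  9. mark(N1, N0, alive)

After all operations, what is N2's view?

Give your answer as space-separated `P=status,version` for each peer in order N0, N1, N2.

Op 1: gossip N2<->N0 -> N2.N0=(alive,v0) N2.N1=(alive,v0) N2.N2=(alive,v0) | N0.N0=(alive,v0) N0.N1=(alive,v0) N0.N2=(alive,v0)
Op 2: gossip N2<->N1 -> N2.N0=(alive,v0) N2.N1=(alive,v0) N2.N2=(alive,v0) | N1.N0=(alive,v0) N1.N1=(alive,v0) N1.N2=(alive,v0)
Op 3: N2 marks N2=alive -> (alive,v1)
Op 4: gossip N1<->N2 -> N1.N0=(alive,v0) N1.N1=(alive,v0) N1.N2=(alive,v1) | N2.N0=(alive,v0) N2.N1=(alive,v0) N2.N2=(alive,v1)
Op 5: N0 marks N2=alive -> (alive,v1)
Op 6: N0 marks N2=alive -> (alive,v2)
Op 7: N2 marks N0=alive -> (alive,v1)
Op 8: gossip N2<->N0 -> N2.N0=(alive,v1) N2.N1=(alive,v0) N2.N2=(alive,v2) | N0.N0=(alive,v1) N0.N1=(alive,v0) N0.N2=(alive,v2)
Op 9: N1 marks N0=alive -> (alive,v1)

Answer: N0=alive,1 N1=alive,0 N2=alive,2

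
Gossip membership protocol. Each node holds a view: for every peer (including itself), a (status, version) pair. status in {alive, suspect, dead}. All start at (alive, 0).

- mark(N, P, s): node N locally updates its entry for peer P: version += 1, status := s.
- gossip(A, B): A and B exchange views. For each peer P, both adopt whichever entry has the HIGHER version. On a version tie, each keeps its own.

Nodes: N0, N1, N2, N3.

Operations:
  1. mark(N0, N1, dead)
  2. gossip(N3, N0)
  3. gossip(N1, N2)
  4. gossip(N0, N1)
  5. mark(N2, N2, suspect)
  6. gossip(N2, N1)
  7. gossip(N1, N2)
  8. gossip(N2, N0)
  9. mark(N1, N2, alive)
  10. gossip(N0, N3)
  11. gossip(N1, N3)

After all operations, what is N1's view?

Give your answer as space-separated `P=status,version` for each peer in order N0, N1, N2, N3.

Op 1: N0 marks N1=dead -> (dead,v1)
Op 2: gossip N3<->N0 -> N3.N0=(alive,v0) N3.N1=(dead,v1) N3.N2=(alive,v0) N3.N3=(alive,v0) | N0.N0=(alive,v0) N0.N1=(dead,v1) N0.N2=(alive,v0) N0.N3=(alive,v0)
Op 3: gossip N1<->N2 -> N1.N0=(alive,v0) N1.N1=(alive,v0) N1.N2=(alive,v0) N1.N3=(alive,v0) | N2.N0=(alive,v0) N2.N1=(alive,v0) N2.N2=(alive,v0) N2.N3=(alive,v0)
Op 4: gossip N0<->N1 -> N0.N0=(alive,v0) N0.N1=(dead,v1) N0.N2=(alive,v0) N0.N3=(alive,v0) | N1.N0=(alive,v0) N1.N1=(dead,v1) N1.N2=(alive,v0) N1.N3=(alive,v0)
Op 5: N2 marks N2=suspect -> (suspect,v1)
Op 6: gossip N2<->N1 -> N2.N0=(alive,v0) N2.N1=(dead,v1) N2.N2=(suspect,v1) N2.N3=(alive,v0) | N1.N0=(alive,v0) N1.N1=(dead,v1) N1.N2=(suspect,v1) N1.N3=(alive,v0)
Op 7: gossip N1<->N2 -> N1.N0=(alive,v0) N1.N1=(dead,v1) N1.N2=(suspect,v1) N1.N3=(alive,v0) | N2.N0=(alive,v0) N2.N1=(dead,v1) N2.N2=(suspect,v1) N2.N3=(alive,v0)
Op 8: gossip N2<->N0 -> N2.N0=(alive,v0) N2.N1=(dead,v1) N2.N2=(suspect,v1) N2.N3=(alive,v0) | N0.N0=(alive,v0) N0.N1=(dead,v1) N0.N2=(suspect,v1) N0.N3=(alive,v0)
Op 9: N1 marks N2=alive -> (alive,v2)
Op 10: gossip N0<->N3 -> N0.N0=(alive,v0) N0.N1=(dead,v1) N0.N2=(suspect,v1) N0.N3=(alive,v0) | N3.N0=(alive,v0) N3.N1=(dead,v1) N3.N2=(suspect,v1) N3.N3=(alive,v0)
Op 11: gossip N1<->N3 -> N1.N0=(alive,v0) N1.N1=(dead,v1) N1.N2=(alive,v2) N1.N3=(alive,v0) | N3.N0=(alive,v0) N3.N1=(dead,v1) N3.N2=(alive,v2) N3.N3=(alive,v0)

Answer: N0=alive,0 N1=dead,1 N2=alive,2 N3=alive,0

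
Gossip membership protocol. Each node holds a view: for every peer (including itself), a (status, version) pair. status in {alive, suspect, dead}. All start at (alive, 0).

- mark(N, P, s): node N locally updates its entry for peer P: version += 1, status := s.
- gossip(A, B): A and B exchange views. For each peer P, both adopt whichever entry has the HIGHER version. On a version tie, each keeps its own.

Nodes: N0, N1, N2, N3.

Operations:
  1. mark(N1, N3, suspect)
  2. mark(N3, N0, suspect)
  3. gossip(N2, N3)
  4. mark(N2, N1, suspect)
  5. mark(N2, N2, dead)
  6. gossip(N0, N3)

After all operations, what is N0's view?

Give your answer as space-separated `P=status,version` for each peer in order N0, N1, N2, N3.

Op 1: N1 marks N3=suspect -> (suspect,v1)
Op 2: N3 marks N0=suspect -> (suspect,v1)
Op 3: gossip N2<->N3 -> N2.N0=(suspect,v1) N2.N1=(alive,v0) N2.N2=(alive,v0) N2.N3=(alive,v0) | N3.N0=(suspect,v1) N3.N1=(alive,v0) N3.N2=(alive,v0) N3.N3=(alive,v0)
Op 4: N2 marks N1=suspect -> (suspect,v1)
Op 5: N2 marks N2=dead -> (dead,v1)
Op 6: gossip N0<->N3 -> N0.N0=(suspect,v1) N0.N1=(alive,v0) N0.N2=(alive,v0) N0.N3=(alive,v0) | N3.N0=(suspect,v1) N3.N1=(alive,v0) N3.N2=(alive,v0) N3.N3=(alive,v0)

Answer: N0=suspect,1 N1=alive,0 N2=alive,0 N3=alive,0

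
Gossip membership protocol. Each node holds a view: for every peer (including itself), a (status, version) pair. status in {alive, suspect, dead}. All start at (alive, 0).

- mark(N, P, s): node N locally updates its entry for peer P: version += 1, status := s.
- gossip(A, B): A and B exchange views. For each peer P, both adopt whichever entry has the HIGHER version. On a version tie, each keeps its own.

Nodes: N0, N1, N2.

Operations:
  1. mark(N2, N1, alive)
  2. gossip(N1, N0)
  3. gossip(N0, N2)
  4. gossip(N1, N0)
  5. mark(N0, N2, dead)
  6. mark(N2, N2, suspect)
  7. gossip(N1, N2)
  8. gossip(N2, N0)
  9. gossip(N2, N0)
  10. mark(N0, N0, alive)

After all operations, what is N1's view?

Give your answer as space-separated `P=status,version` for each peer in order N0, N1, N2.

Answer: N0=alive,0 N1=alive,1 N2=suspect,1

Derivation:
Op 1: N2 marks N1=alive -> (alive,v1)
Op 2: gossip N1<->N0 -> N1.N0=(alive,v0) N1.N1=(alive,v0) N1.N2=(alive,v0) | N0.N0=(alive,v0) N0.N1=(alive,v0) N0.N2=(alive,v0)
Op 3: gossip N0<->N2 -> N0.N0=(alive,v0) N0.N1=(alive,v1) N0.N2=(alive,v0) | N2.N0=(alive,v0) N2.N1=(alive,v1) N2.N2=(alive,v0)
Op 4: gossip N1<->N0 -> N1.N0=(alive,v0) N1.N1=(alive,v1) N1.N2=(alive,v0) | N0.N0=(alive,v0) N0.N1=(alive,v1) N0.N2=(alive,v0)
Op 5: N0 marks N2=dead -> (dead,v1)
Op 6: N2 marks N2=suspect -> (suspect,v1)
Op 7: gossip N1<->N2 -> N1.N0=(alive,v0) N1.N1=(alive,v1) N1.N2=(suspect,v1) | N2.N0=(alive,v0) N2.N1=(alive,v1) N2.N2=(suspect,v1)
Op 8: gossip N2<->N0 -> N2.N0=(alive,v0) N2.N1=(alive,v1) N2.N2=(suspect,v1) | N0.N0=(alive,v0) N0.N1=(alive,v1) N0.N2=(dead,v1)
Op 9: gossip N2<->N0 -> N2.N0=(alive,v0) N2.N1=(alive,v1) N2.N2=(suspect,v1) | N0.N0=(alive,v0) N0.N1=(alive,v1) N0.N2=(dead,v1)
Op 10: N0 marks N0=alive -> (alive,v1)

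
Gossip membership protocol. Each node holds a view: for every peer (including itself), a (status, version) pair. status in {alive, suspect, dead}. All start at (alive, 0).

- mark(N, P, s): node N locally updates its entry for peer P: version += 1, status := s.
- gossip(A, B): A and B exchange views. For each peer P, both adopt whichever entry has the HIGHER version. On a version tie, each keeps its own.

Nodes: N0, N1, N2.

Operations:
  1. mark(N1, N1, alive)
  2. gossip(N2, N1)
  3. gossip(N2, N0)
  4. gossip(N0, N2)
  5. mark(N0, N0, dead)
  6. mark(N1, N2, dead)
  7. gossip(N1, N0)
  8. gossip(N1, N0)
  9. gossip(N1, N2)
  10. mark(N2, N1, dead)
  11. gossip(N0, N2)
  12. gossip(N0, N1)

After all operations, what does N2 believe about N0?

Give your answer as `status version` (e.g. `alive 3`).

Op 1: N1 marks N1=alive -> (alive,v1)
Op 2: gossip N2<->N1 -> N2.N0=(alive,v0) N2.N1=(alive,v1) N2.N2=(alive,v0) | N1.N0=(alive,v0) N1.N1=(alive,v1) N1.N2=(alive,v0)
Op 3: gossip N2<->N0 -> N2.N0=(alive,v0) N2.N1=(alive,v1) N2.N2=(alive,v0) | N0.N0=(alive,v0) N0.N1=(alive,v1) N0.N2=(alive,v0)
Op 4: gossip N0<->N2 -> N0.N0=(alive,v0) N0.N1=(alive,v1) N0.N2=(alive,v0) | N2.N0=(alive,v0) N2.N1=(alive,v1) N2.N2=(alive,v0)
Op 5: N0 marks N0=dead -> (dead,v1)
Op 6: N1 marks N2=dead -> (dead,v1)
Op 7: gossip N1<->N0 -> N1.N0=(dead,v1) N1.N1=(alive,v1) N1.N2=(dead,v1) | N0.N0=(dead,v1) N0.N1=(alive,v1) N0.N2=(dead,v1)
Op 8: gossip N1<->N0 -> N1.N0=(dead,v1) N1.N1=(alive,v1) N1.N2=(dead,v1) | N0.N0=(dead,v1) N0.N1=(alive,v1) N0.N2=(dead,v1)
Op 9: gossip N1<->N2 -> N1.N0=(dead,v1) N1.N1=(alive,v1) N1.N2=(dead,v1) | N2.N0=(dead,v1) N2.N1=(alive,v1) N2.N2=(dead,v1)
Op 10: N2 marks N1=dead -> (dead,v2)
Op 11: gossip N0<->N2 -> N0.N0=(dead,v1) N0.N1=(dead,v2) N0.N2=(dead,v1) | N2.N0=(dead,v1) N2.N1=(dead,v2) N2.N2=(dead,v1)
Op 12: gossip N0<->N1 -> N0.N0=(dead,v1) N0.N1=(dead,v2) N0.N2=(dead,v1) | N1.N0=(dead,v1) N1.N1=(dead,v2) N1.N2=(dead,v1)

Answer: dead 1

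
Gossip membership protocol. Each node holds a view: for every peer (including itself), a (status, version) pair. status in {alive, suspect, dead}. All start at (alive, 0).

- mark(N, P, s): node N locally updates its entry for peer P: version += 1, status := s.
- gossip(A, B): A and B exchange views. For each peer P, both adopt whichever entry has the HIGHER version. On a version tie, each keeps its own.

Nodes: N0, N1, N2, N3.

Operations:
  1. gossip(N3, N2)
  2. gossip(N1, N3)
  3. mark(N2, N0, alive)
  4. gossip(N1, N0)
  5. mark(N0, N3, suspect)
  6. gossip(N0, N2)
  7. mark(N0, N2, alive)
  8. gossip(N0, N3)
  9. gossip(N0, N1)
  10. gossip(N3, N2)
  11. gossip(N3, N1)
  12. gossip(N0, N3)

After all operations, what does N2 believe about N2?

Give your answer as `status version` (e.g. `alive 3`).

Answer: alive 1

Derivation:
Op 1: gossip N3<->N2 -> N3.N0=(alive,v0) N3.N1=(alive,v0) N3.N2=(alive,v0) N3.N3=(alive,v0) | N2.N0=(alive,v0) N2.N1=(alive,v0) N2.N2=(alive,v0) N2.N3=(alive,v0)
Op 2: gossip N1<->N3 -> N1.N0=(alive,v0) N1.N1=(alive,v0) N1.N2=(alive,v0) N1.N3=(alive,v0) | N3.N0=(alive,v0) N3.N1=(alive,v0) N3.N2=(alive,v0) N3.N3=(alive,v0)
Op 3: N2 marks N0=alive -> (alive,v1)
Op 4: gossip N1<->N0 -> N1.N0=(alive,v0) N1.N1=(alive,v0) N1.N2=(alive,v0) N1.N3=(alive,v0) | N0.N0=(alive,v0) N0.N1=(alive,v0) N0.N2=(alive,v0) N0.N3=(alive,v0)
Op 5: N0 marks N3=suspect -> (suspect,v1)
Op 6: gossip N0<->N2 -> N0.N0=(alive,v1) N0.N1=(alive,v0) N0.N2=(alive,v0) N0.N3=(suspect,v1) | N2.N0=(alive,v1) N2.N1=(alive,v0) N2.N2=(alive,v0) N2.N3=(suspect,v1)
Op 7: N0 marks N2=alive -> (alive,v1)
Op 8: gossip N0<->N3 -> N0.N0=(alive,v1) N0.N1=(alive,v0) N0.N2=(alive,v1) N0.N3=(suspect,v1) | N3.N0=(alive,v1) N3.N1=(alive,v0) N3.N2=(alive,v1) N3.N3=(suspect,v1)
Op 9: gossip N0<->N1 -> N0.N0=(alive,v1) N0.N1=(alive,v0) N0.N2=(alive,v1) N0.N3=(suspect,v1) | N1.N0=(alive,v1) N1.N1=(alive,v0) N1.N2=(alive,v1) N1.N3=(suspect,v1)
Op 10: gossip N3<->N2 -> N3.N0=(alive,v1) N3.N1=(alive,v0) N3.N2=(alive,v1) N3.N3=(suspect,v1) | N2.N0=(alive,v1) N2.N1=(alive,v0) N2.N2=(alive,v1) N2.N3=(suspect,v1)
Op 11: gossip N3<->N1 -> N3.N0=(alive,v1) N3.N1=(alive,v0) N3.N2=(alive,v1) N3.N3=(suspect,v1) | N1.N0=(alive,v1) N1.N1=(alive,v0) N1.N2=(alive,v1) N1.N3=(suspect,v1)
Op 12: gossip N0<->N3 -> N0.N0=(alive,v1) N0.N1=(alive,v0) N0.N2=(alive,v1) N0.N3=(suspect,v1) | N3.N0=(alive,v1) N3.N1=(alive,v0) N3.N2=(alive,v1) N3.N3=(suspect,v1)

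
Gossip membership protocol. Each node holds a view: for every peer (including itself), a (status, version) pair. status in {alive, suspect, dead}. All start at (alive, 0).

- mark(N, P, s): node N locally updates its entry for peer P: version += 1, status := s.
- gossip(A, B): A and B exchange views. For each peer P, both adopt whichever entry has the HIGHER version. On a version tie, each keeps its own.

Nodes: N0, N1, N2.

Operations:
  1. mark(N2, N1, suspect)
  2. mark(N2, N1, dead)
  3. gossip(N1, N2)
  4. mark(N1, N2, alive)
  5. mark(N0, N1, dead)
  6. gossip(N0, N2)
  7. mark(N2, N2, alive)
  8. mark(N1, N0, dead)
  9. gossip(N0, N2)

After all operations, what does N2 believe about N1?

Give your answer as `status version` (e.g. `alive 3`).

Op 1: N2 marks N1=suspect -> (suspect,v1)
Op 2: N2 marks N1=dead -> (dead,v2)
Op 3: gossip N1<->N2 -> N1.N0=(alive,v0) N1.N1=(dead,v2) N1.N2=(alive,v0) | N2.N0=(alive,v0) N2.N1=(dead,v2) N2.N2=(alive,v0)
Op 4: N1 marks N2=alive -> (alive,v1)
Op 5: N0 marks N1=dead -> (dead,v1)
Op 6: gossip N0<->N2 -> N0.N0=(alive,v0) N0.N1=(dead,v2) N0.N2=(alive,v0) | N2.N0=(alive,v0) N2.N1=(dead,v2) N2.N2=(alive,v0)
Op 7: N2 marks N2=alive -> (alive,v1)
Op 8: N1 marks N0=dead -> (dead,v1)
Op 9: gossip N0<->N2 -> N0.N0=(alive,v0) N0.N1=(dead,v2) N0.N2=(alive,v1) | N2.N0=(alive,v0) N2.N1=(dead,v2) N2.N2=(alive,v1)

Answer: dead 2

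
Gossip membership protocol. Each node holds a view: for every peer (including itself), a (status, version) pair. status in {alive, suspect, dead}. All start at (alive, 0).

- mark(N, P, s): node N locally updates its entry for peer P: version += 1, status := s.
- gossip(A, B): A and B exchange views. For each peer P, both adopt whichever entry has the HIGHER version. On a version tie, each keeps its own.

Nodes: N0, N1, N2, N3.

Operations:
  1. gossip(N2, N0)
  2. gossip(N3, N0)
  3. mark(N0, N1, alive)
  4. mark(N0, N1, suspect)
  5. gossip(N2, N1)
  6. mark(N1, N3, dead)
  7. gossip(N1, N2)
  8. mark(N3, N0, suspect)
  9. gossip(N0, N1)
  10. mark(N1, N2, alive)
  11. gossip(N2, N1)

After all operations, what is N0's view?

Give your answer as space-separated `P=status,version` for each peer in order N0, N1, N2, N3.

Answer: N0=alive,0 N1=suspect,2 N2=alive,0 N3=dead,1

Derivation:
Op 1: gossip N2<->N0 -> N2.N0=(alive,v0) N2.N1=(alive,v0) N2.N2=(alive,v0) N2.N3=(alive,v0) | N0.N0=(alive,v0) N0.N1=(alive,v0) N0.N2=(alive,v0) N0.N3=(alive,v0)
Op 2: gossip N3<->N0 -> N3.N0=(alive,v0) N3.N1=(alive,v0) N3.N2=(alive,v0) N3.N3=(alive,v0) | N0.N0=(alive,v0) N0.N1=(alive,v0) N0.N2=(alive,v0) N0.N3=(alive,v0)
Op 3: N0 marks N1=alive -> (alive,v1)
Op 4: N0 marks N1=suspect -> (suspect,v2)
Op 5: gossip N2<->N1 -> N2.N0=(alive,v0) N2.N1=(alive,v0) N2.N2=(alive,v0) N2.N3=(alive,v0) | N1.N0=(alive,v0) N1.N1=(alive,v0) N1.N2=(alive,v0) N1.N3=(alive,v0)
Op 6: N1 marks N3=dead -> (dead,v1)
Op 7: gossip N1<->N2 -> N1.N0=(alive,v0) N1.N1=(alive,v0) N1.N2=(alive,v0) N1.N3=(dead,v1) | N2.N0=(alive,v0) N2.N1=(alive,v0) N2.N2=(alive,v0) N2.N3=(dead,v1)
Op 8: N3 marks N0=suspect -> (suspect,v1)
Op 9: gossip N0<->N1 -> N0.N0=(alive,v0) N0.N1=(suspect,v2) N0.N2=(alive,v0) N0.N3=(dead,v1) | N1.N0=(alive,v0) N1.N1=(suspect,v2) N1.N2=(alive,v0) N1.N3=(dead,v1)
Op 10: N1 marks N2=alive -> (alive,v1)
Op 11: gossip N2<->N1 -> N2.N0=(alive,v0) N2.N1=(suspect,v2) N2.N2=(alive,v1) N2.N3=(dead,v1) | N1.N0=(alive,v0) N1.N1=(suspect,v2) N1.N2=(alive,v1) N1.N3=(dead,v1)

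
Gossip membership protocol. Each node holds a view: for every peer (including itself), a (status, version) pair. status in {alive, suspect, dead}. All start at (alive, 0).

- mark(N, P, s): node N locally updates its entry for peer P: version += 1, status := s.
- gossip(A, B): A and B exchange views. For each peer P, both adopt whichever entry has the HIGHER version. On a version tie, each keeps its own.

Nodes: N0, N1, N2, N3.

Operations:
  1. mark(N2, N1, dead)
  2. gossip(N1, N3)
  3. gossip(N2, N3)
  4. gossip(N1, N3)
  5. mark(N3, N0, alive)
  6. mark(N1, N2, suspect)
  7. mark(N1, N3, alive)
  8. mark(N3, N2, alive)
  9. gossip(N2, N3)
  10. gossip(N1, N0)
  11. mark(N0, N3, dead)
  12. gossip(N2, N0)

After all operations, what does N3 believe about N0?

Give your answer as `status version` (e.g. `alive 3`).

Op 1: N2 marks N1=dead -> (dead,v1)
Op 2: gossip N1<->N3 -> N1.N0=(alive,v0) N1.N1=(alive,v0) N1.N2=(alive,v0) N1.N3=(alive,v0) | N3.N0=(alive,v0) N3.N1=(alive,v0) N3.N2=(alive,v0) N3.N3=(alive,v0)
Op 3: gossip N2<->N3 -> N2.N0=(alive,v0) N2.N1=(dead,v1) N2.N2=(alive,v0) N2.N3=(alive,v0) | N3.N0=(alive,v0) N3.N1=(dead,v1) N3.N2=(alive,v0) N3.N3=(alive,v0)
Op 4: gossip N1<->N3 -> N1.N0=(alive,v0) N1.N1=(dead,v1) N1.N2=(alive,v0) N1.N3=(alive,v0) | N3.N0=(alive,v0) N3.N1=(dead,v1) N3.N2=(alive,v0) N3.N3=(alive,v0)
Op 5: N3 marks N0=alive -> (alive,v1)
Op 6: N1 marks N2=suspect -> (suspect,v1)
Op 7: N1 marks N3=alive -> (alive,v1)
Op 8: N3 marks N2=alive -> (alive,v1)
Op 9: gossip N2<->N3 -> N2.N0=(alive,v1) N2.N1=(dead,v1) N2.N2=(alive,v1) N2.N3=(alive,v0) | N3.N0=(alive,v1) N3.N1=(dead,v1) N3.N2=(alive,v1) N3.N3=(alive,v0)
Op 10: gossip N1<->N0 -> N1.N0=(alive,v0) N1.N1=(dead,v1) N1.N2=(suspect,v1) N1.N3=(alive,v1) | N0.N0=(alive,v0) N0.N1=(dead,v1) N0.N2=(suspect,v1) N0.N3=(alive,v1)
Op 11: N0 marks N3=dead -> (dead,v2)
Op 12: gossip N2<->N0 -> N2.N0=(alive,v1) N2.N1=(dead,v1) N2.N2=(alive,v1) N2.N3=(dead,v2) | N0.N0=(alive,v1) N0.N1=(dead,v1) N0.N2=(suspect,v1) N0.N3=(dead,v2)

Answer: alive 1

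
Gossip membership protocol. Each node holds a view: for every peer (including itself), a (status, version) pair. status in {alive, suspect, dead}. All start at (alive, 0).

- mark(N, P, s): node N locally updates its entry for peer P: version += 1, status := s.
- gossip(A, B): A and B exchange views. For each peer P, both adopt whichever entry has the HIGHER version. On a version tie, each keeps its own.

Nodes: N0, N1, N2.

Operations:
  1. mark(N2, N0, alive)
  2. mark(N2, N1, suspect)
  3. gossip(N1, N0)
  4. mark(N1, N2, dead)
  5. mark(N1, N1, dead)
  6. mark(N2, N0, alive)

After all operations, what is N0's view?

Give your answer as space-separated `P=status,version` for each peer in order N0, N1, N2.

Answer: N0=alive,0 N1=alive,0 N2=alive,0

Derivation:
Op 1: N2 marks N0=alive -> (alive,v1)
Op 2: N2 marks N1=suspect -> (suspect,v1)
Op 3: gossip N1<->N0 -> N1.N0=(alive,v0) N1.N1=(alive,v0) N1.N2=(alive,v0) | N0.N0=(alive,v0) N0.N1=(alive,v0) N0.N2=(alive,v0)
Op 4: N1 marks N2=dead -> (dead,v1)
Op 5: N1 marks N1=dead -> (dead,v1)
Op 6: N2 marks N0=alive -> (alive,v2)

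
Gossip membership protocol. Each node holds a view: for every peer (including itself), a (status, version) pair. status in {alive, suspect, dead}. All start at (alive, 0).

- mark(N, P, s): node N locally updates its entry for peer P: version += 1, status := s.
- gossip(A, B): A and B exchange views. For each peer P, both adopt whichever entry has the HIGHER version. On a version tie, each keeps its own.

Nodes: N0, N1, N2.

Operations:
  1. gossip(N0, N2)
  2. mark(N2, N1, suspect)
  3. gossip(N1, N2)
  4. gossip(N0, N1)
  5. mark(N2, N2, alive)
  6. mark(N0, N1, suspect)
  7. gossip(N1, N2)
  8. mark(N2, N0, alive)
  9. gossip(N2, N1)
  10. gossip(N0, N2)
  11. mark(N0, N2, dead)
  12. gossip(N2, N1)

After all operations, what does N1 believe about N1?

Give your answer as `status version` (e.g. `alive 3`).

Op 1: gossip N0<->N2 -> N0.N0=(alive,v0) N0.N1=(alive,v0) N0.N2=(alive,v0) | N2.N0=(alive,v0) N2.N1=(alive,v0) N2.N2=(alive,v0)
Op 2: N2 marks N1=suspect -> (suspect,v1)
Op 3: gossip N1<->N2 -> N1.N0=(alive,v0) N1.N1=(suspect,v1) N1.N2=(alive,v0) | N2.N0=(alive,v0) N2.N1=(suspect,v1) N2.N2=(alive,v0)
Op 4: gossip N0<->N1 -> N0.N0=(alive,v0) N0.N1=(suspect,v1) N0.N2=(alive,v0) | N1.N0=(alive,v0) N1.N1=(suspect,v1) N1.N2=(alive,v0)
Op 5: N2 marks N2=alive -> (alive,v1)
Op 6: N0 marks N1=suspect -> (suspect,v2)
Op 7: gossip N1<->N2 -> N1.N0=(alive,v0) N1.N1=(suspect,v1) N1.N2=(alive,v1) | N2.N0=(alive,v0) N2.N1=(suspect,v1) N2.N2=(alive,v1)
Op 8: N2 marks N0=alive -> (alive,v1)
Op 9: gossip N2<->N1 -> N2.N0=(alive,v1) N2.N1=(suspect,v1) N2.N2=(alive,v1) | N1.N0=(alive,v1) N1.N1=(suspect,v1) N1.N2=(alive,v1)
Op 10: gossip N0<->N2 -> N0.N0=(alive,v1) N0.N1=(suspect,v2) N0.N2=(alive,v1) | N2.N0=(alive,v1) N2.N1=(suspect,v2) N2.N2=(alive,v1)
Op 11: N0 marks N2=dead -> (dead,v2)
Op 12: gossip N2<->N1 -> N2.N0=(alive,v1) N2.N1=(suspect,v2) N2.N2=(alive,v1) | N1.N0=(alive,v1) N1.N1=(suspect,v2) N1.N2=(alive,v1)

Answer: suspect 2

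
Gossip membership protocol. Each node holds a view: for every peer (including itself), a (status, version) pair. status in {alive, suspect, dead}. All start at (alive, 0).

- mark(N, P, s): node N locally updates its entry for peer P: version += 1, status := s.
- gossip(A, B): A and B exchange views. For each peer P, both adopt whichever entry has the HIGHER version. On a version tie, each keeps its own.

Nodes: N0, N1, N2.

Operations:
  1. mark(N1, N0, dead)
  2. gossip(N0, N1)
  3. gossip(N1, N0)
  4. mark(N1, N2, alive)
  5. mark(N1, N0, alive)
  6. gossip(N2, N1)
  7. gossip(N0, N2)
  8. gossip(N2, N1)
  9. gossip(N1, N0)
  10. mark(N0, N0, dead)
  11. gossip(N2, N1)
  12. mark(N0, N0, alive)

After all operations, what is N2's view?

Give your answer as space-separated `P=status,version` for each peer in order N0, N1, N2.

Answer: N0=alive,2 N1=alive,0 N2=alive,1

Derivation:
Op 1: N1 marks N0=dead -> (dead,v1)
Op 2: gossip N0<->N1 -> N0.N0=(dead,v1) N0.N1=(alive,v0) N0.N2=(alive,v0) | N1.N0=(dead,v1) N1.N1=(alive,v0) N1.N2=(alive,v0)
Op 3: gossip N1<->N0 -> N1.N0=(dead,v1) N1.N1=(alive,v0) N1.N2=(alive,v0) | N0.N0=(dead,v1) N0.N1=(alive,v0) N0.N2=(alive,v0)
Op 4: N1 marks N2=alive -> (alive,v1)
Op 5: N1 marks N0=alive -> (alive,v2)
Op 6: gossip N2<->N1 -> N2.N0=(alive,v2) N2.N1=(alive,v0) N2.N2=(alive,v1) | N1.N0=(alive,v2) N1.N1=(alive,v0) N1.N2=(alive,v1)
Op 7: gossip N0<->N2 -> N0.N0=(alive,v2) N0.N1=(alive,v0) N0.N2=(alive,v1) | N2.N0=(alive,v2) N2.N1=(alive,v0) N2.N2=(alive,v1)
Op 8: gossip N2<->N1 -> N2.N0=(alive,v2) N2.N1=(alive,v0) N2.N2=(alive,v1) | N1.N0=(alive,v2) N1.N1=(alive,v0) N1.N2=(alive,v1)
Op 9: gossip N1<->N0 -> N1.N0=(alive,v2) N1.N1=(alive,v0) N1.N2=(alive,v1) | N0.N0=(alive,v2) N0.N1=(alive,v0) N0.N2=(alive,v1)
Op 10: N0 marks N0=dead -> (dead,v3)
Op 11: gossip N2<->N1 -> N2.N0=(alive,v2) N2.N1=(alive,v0) N2.N2=(alive,v1) | N1.N0=(alive,v2) N1.N1=(alive,v0) N1.N2=(alive,v1)
Op 12: N0 marks N0=alive -> (alive,v4)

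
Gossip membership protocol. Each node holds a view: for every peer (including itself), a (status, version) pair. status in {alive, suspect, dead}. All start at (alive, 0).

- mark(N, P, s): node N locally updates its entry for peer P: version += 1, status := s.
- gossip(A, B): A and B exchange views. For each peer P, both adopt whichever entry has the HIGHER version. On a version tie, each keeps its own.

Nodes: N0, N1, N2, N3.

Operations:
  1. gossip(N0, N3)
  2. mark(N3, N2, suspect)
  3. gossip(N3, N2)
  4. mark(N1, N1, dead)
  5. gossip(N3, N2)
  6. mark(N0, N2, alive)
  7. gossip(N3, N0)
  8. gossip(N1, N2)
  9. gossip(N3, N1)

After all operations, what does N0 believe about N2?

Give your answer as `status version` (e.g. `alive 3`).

Op 1: gossip N0<->N3 -> N0.N0=(alive,v0) N0.N1=(alive,v0) N0.N2=(alive,v0) N0.N3=(alive,v0) | N3.N0=(alive,v0) N3.N1=(alive,v0) N3.N2=(alive,v0) N3.N3=(alive,v0)
Op 2: N3 marks N2=suspect -> (suspect,v1)
Op 3: gossip N3<->N2 -> N3.N0=(alive,v0) N3.N1=(alive,v0) N3.N2=(suspect,v1) N3.N3=(alive,v0) | N2.N0=(alive,v0) N2.N1=(alive,v0) N2.N2=(suspect,v1) N2.N3=(alive,v0)
Op 4: N1 marks N1=dead -> (dead,v1)
Op 5: gossip N3<->N2 -> N3.N0=(alive,v0) N3.N1=(alive,v0) N3.N2=(suspect,v1) N3.N3=(alive,v0) | N2.N0=(alive,v0) N2.N1=(alive,v0) N2.N2=(suspect,v1) N2.N3=(alive,v0)
Op 6: N0 marks N2=alive -> (alive,v1)
Op 7: gossip N3<->N0 -> N3.N0=(alive,v0) N3.N1=(alive,v0) N3.N2=(suspect,v1) N3.N3=(alive,v0) | N0.N0=(alive,v0) N0.N1=(alive,v0) N0.N2=(alive,v1) N0.N3=(alive,v0)
Op 8: gossip N1<->N2 -> N1.N0=(alive,v0) N1.N1=(dead,v1) N1.N2=(suspect,v1) N1.N3=(alive,v0) | N2.N0=(alive,v0) N2.N1=(dead,v1) N2.N2=(suspect,v1) N2.N3=(alive,v0)
Op 9: gossip N3<->N1 -> N3.N0=(alive,v0) N3.N1=(dead,v1) N3.N2=(suspect,v1) N3.N3=(alive,v0) | N1.N0=(alive,v0) N1.N1=(dead,v1) N1.N2=(suspect,v1) N1.N3=(alive,v0)

Answer: alive 1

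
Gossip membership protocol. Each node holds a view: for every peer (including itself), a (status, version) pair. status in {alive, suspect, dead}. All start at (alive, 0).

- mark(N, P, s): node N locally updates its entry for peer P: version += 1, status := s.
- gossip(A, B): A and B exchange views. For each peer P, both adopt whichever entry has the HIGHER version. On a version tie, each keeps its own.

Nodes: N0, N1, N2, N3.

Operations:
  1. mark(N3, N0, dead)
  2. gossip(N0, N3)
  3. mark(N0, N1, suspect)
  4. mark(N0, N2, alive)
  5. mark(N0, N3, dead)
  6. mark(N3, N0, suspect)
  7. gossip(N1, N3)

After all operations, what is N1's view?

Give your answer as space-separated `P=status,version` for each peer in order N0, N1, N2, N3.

Op 1: N3 marks N0=dead -> (dead,v1)
Op 2: gossip N0<->N3 -> N0.N0=(dead,v1) N0.N1=(alive,v0) N0.N2=(alive,v0) N0.N3=(alive,v0) | N3.N0=(dead,v1) N3.N1=(alive,v0) N3.N2=(alive,v0) N3.N3=(alive,v0)
Op 3: N0 marks N1=suspect -> (suspect,v1)
Op 4: N0 marks N2=alive -> (alive,v1)
Op 5: N0 marks N3=dead -> (dead,v1)
Op 6: N3 marks N0=suspect -> (suspect,v2)
Op 7: gossip N1<->N3 -> N1.N0=(suspect,v2) N1.N1=(alive,v0) N1.N2=(alive,v0) N1.N3=(alive,v0) | N3.N0=(suspect,v2) N3.N1=(alive,v0) N3.N2=(alive,v0) N3.N3=(alive,v0)

Answer: N0=suspect,2 N1=alive,0 N2=alive,0 N3=alive,0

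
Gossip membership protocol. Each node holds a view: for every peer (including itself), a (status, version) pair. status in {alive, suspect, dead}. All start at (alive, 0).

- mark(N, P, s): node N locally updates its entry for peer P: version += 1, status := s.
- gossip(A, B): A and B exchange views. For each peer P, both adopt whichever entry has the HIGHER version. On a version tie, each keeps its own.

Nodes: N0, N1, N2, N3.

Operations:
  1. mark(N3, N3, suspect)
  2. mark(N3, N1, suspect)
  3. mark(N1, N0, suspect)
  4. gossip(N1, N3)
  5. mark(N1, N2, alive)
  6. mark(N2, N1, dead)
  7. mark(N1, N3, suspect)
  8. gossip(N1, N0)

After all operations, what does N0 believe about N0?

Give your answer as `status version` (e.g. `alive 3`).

Op 1: N3 marks N3=suspect -> (suspect,v1)
Op 2: N3 marks N1=suspect -> (suspect,v1)
Op 3: N1 marks N0=suspect -> (suspect,v1)
Op 4: gossip N1<->N3 -> N1.N0=(suspect,v1) N1.N1=(suspect,v1) N1.N2=(alive,v0) N1.N3=(suspect,v1) | N3.N0=(suspect,v1) N3.N1=(suspect,v1) N3.N2=(alive,v0) N3.N3=(suspect,v1)
Op 5: N1 marks N2=alive -> (alive,v1)
Op 6: N2 marks N1=dead -> (dead,v1)
Op 7: N1 marks N3=suspect -> (suspect,v2)
Op 8: gossip N1<->N0 -> N1.N0=(suspect,v1) N1.N1=(suspect,v1) N1.N2=(alive,v1) N1.N3=(suspect,v2) | N0.N0=(suspect,v1) N0.N1=(suspect,v1) N0.N2=(alive,v1) N0.N3=(suspect,v2)

Answer: suspect 1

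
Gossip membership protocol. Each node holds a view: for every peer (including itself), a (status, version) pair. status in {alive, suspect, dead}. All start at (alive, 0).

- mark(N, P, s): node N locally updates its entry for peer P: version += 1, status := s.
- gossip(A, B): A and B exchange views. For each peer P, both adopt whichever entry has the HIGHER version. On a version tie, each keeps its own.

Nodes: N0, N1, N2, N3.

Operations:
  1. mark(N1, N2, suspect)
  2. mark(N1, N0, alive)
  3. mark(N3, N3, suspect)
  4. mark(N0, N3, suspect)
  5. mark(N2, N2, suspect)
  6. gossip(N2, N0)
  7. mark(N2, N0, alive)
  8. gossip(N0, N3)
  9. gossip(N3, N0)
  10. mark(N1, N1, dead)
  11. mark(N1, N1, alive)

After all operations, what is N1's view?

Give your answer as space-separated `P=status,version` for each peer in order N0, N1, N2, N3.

Op 1: N1 marks N2=suspect -> (suspect,v1)
Op 2: N1 marks N0=alive -> (alive,v1)
Op 3: N3 marks N3=suspect -> (suspect,v1)
Op 4: N0 marks N3=suspect -> (suspect,v1)
Op 5: N2 marks N2=suspect -> (suspect,v1)
Op 6: gossip N2<->N0 -> N2.N0=(alive,v0) N2.N1=(alive,v0) N2.N2=(suspect,v1) N2.N3=(suspect,v1) | N0.N0=(alive,v0) N0.N1=(alive,v0) N0.N2=(suspect,v1) N0.N3=(suspect,v1)
Op 7: N2 marks N0=alive -> (alive,v1)
Op 8: gossip N0<->N3 -> N0.N0=(alive,v0) N0.N1=(alive,v0) N0.N2=(suspect,v1) N0.N3=(suspect,v1) | N3.N0=(alive,v0) N3.N1=(alive,v0) N3.N2=(suspect,v1) N3.N3=(suspect,v1)
Op 9: gossip N3<->N0 -> N3.N0=(alive,v0) N3.N1=(alive,v0) N3.N2=(suspect,v1) N3.N3=(suspect,v1) | N0.N0=(alive,v0) N0.N1=(alive,v0) N0.N2=(suspect,v1) N0.N3=(suspect,v1)
Op 10: N1 marks N1=dead -> (dead,v1)
Op 11: N1 marks N1=alive -> (alive,v2)

Answer: N0=alive,1 N1=alive,2 N2=suspect,1 N3=alive,0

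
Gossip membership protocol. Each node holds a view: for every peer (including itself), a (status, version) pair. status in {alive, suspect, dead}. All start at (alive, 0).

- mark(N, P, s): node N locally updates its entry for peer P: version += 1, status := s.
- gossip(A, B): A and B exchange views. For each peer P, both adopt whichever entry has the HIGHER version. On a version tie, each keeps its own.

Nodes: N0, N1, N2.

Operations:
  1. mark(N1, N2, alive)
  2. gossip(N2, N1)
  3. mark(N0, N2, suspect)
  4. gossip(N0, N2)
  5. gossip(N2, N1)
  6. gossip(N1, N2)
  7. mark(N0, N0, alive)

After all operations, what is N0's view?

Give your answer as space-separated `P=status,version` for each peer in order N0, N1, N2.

Answer: N0=alive,1 N1=alive,0 N2=suspect,1

Derivation:
Op 1: N1 marks N2=alive -> (alive,v1)
Op 2: gossip N2<->N1 -> N2.N0=(alive,v0) N2.N1=(alive,v0) N2.N2=(alive,v1) | N1.N0=(alive,v0) N1.N1=(alive,v0) N1.N2=(alive,v1)
Op 3: N0 marks N2=suspect -> (suspect,v1)
Op 4: gossip N0<->N2 -> N0.N0=(alive,v0) N0.N1=(alive,v0) N0.N2=(suspect,v1) | N2.N0=(alive,v0) N2.N1=(alive,v0) N2.N2=(alive,v1)
Op 5: gossip N2<->N1 -> N2.N0=(alive,v0) N2.N1=(alive,v0) N2.N2=(alive,v1) | N1.N0=(alive,v0) N1.N1=(alive,v0) N1.N2=(alive,v1)
Op 6: gossip N1<->N2 -> N1.N0=(alive,v0) N1.N1=(alive,v0) N1.N2=(alive,v1) | N2.N0=(alive,v0) N2.N1=(alive,v0) N2.N2=(alive,v1)
Op 7: N0 marks N0=alive -> (alive,v1)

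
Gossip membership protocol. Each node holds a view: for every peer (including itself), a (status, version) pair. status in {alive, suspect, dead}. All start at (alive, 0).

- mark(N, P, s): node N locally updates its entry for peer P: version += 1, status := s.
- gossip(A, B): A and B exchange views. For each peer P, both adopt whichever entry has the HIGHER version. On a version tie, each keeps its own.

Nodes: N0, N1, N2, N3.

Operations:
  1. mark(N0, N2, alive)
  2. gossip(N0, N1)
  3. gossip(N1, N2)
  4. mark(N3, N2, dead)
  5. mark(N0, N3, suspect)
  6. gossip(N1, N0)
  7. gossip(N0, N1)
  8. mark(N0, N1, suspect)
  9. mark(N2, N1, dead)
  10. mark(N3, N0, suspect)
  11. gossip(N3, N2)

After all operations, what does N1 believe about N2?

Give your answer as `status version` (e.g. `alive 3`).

Answer: alive 1

Derivation:
Op 1: N0 marks N2=alive -> (alive,v1)
Op 2: gossip N0<->N1 -> N0.N0=(alive,v0) N0.N1=(alive,v0) N0.N2=(alive,v1) N0.N3=(alive,v0) | N1.N0=(alive,v0) N1.N1=(alive,v0) N1.N2=(alive,v1) N1.N3=(alive,v0)
Op 3: gossip N1<->N2 -> N1.N0=(alive,v0) N1.N1=(alive,v0) N1.N2=(alive,v1) N1.N3=(alive,v0) | N2.N0=(alive,v0) N2.N1=(alive,v0) N2.N2=(alive,v1) N2.N3=(alive,v0)
Op 4: N3 marks N2=dead -> (dead,v1)
Op 5: N0 marks N3=suspect -> (suspect,v1)
Op 6: gossip N1<->N0 -> N1.N0=(alive,v0) N1.N1=(alive,v0) N1.N2=(alive,v1) N1.N3=(suspect,v1) | N0.N0=(alive,v0) N0.N1=(alive,v0) N0.N2=(alive,v1) N0.N3=(suspect,v1)
Op 7: gossip N0<->N1 -> N0.N0=(alive,v0) N0.N1=(alive,v0) N0.N2=(alive,v1) N0.N3=(suspect,v1) | N1.N0=(alive,v0) N1.N1=(alive,v0) N1.N2=(alive,v1) N1.N3=(suspect,v1)
Op 8: N0 marks N1=suspect -> (suspect,v1)
Op 9: N2 marks N1=dead -> (dead,v1)
Op 10: N3 marks N0=suspect -> (suspect,v1)
Op 11: gossip N3<->N2 -> N3.N0=(suspect,v1) N3.N1=(dead,v1) N3.N2=(dead,v1) N3.N3=(alive,v0) | N2.N0=(suspect,v1) N2.N1=(dead,v1) N2.N2=(alive,v1) N2.N3=(alive,v0)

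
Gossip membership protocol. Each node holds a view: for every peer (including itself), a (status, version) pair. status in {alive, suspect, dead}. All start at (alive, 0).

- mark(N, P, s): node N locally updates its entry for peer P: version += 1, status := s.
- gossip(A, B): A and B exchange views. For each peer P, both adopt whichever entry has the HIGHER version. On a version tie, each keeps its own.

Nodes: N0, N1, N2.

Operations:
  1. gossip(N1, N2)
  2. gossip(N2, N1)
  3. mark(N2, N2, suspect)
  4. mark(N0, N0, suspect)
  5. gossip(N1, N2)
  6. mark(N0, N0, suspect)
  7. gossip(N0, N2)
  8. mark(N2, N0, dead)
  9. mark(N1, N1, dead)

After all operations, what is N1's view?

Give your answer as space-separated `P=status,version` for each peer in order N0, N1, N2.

Answer: N0=alive,0 N1=dead,1 N2=suspect,1

Derivation:
Op 1: gossip N1<->N2 -> N1.N0=(alive,v0) N1.N1=(alive,v0) N1.N2=(alive,v0) | N2.N0=(alive,v0) N2.N1=(alive,v0) N2.N2=(alive,v0)
Op 2: gossip N2<->N1 -> N2.N0=(alive,v0) N2.N1=(alive,v0) N2.N2=(alive,v0) | N1.N0=(alive,v0) N1.N1=(alive,v0) N1.N2=(alive,v0)
Op 3: N2 marks N2=suspect -> (suspect,v1)
Op 4: N0 marks N0=suspect -> (suspect,v1)
Op 5: gossip N1<->N2 -> N1.N0=(alive,v0) N1.N1=(alive,v0) N1.N2=(suspect,v1) | N2.N0=(alive,v0) N2.N1=(alive,v0) N2.N2=(suspect,v1)
Op 6: N0 marks N0=suspect -> (suspect,v2)
Op 7: gossip N0<->N2 -> N0.N0=(suspect,v2) N0.N1=(alive,v0) N0.N2=(suspect,v1) | N2.N0=(suspect,v2) N2.N1=(alive,v0) N2.N2=(suspect,v1)
Op 8: N2 marks N0=dead -> (dead,v3)
Op 9: N1 marks N1=dead -> (dead,v1)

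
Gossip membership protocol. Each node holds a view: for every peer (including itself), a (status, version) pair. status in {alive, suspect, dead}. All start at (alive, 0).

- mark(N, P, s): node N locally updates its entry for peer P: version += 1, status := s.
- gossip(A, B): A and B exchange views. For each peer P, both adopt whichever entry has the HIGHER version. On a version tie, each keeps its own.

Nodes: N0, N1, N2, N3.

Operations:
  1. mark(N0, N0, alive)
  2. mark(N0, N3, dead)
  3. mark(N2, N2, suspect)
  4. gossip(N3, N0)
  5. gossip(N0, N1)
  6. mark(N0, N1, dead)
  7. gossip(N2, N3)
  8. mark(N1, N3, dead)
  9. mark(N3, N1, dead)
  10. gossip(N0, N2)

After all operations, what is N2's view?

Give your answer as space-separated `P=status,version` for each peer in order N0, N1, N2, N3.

Answer: N0=alive,1 N1=dead,1 N2=suspect,1 N3=dead,1

Derivation:
Op 1: N0 marks N0=alive -> (alive,v1)
Op 2: N0 marks N3=dead -> (dead,v1)
Op 3: N2 marks N2=suspect -> (suspect,v1)
Op 4: gossip N3<->N0 -> N3.N0=(alive,v1) N3.N1=(alive,v0) N3.N2=(alive,v0) N3.N3=(dead,v1) | N0.N0=(alive,v1) N0.N1=(alive,v0) N0.N2=(alive,v0) N0.N3=(dead,v1)
Op 5: gossip N0<->N1 -> N0.N0=(alive,v1) N0.N1=(alive,v0) N0.N2=(alive,v0) N0.N3=(dead,v1) | N1.N0=(alive,v1) N1.N1=(alive,v0) N1.N2=(alive,v0) N1.N3=(dead,v1)
Op 6: N0 marks N1=dead -> (dead,v1)
Op 7: gossip N2<->N3 -> N2.N0=(alive,v1) N2.N1=(alive,v0) N2.N2=(suspect,v1) N2.N3=(dead,v1) | N3.N0=(alive,v1) N3.N1=(alive,v0) N3.N2=(suspect,v1) N3.N3=(dead,v1)
Op 8: N1 marks N3=dead -> (dead,v2)
Op 9: N3 marks N1=dead -> (dead,v1)
Op 10: gossip N0<->N2 -> N0.N0=(alive,v1) N0.N1=(dead,v1) N0.N2=(suspect,v1) N0.N3=(dead,v1) | N2.N0=(alive,v1) N2.N1=(dead,v1) N2.N2=(suspect,v1) N2.N3=(dead,v1)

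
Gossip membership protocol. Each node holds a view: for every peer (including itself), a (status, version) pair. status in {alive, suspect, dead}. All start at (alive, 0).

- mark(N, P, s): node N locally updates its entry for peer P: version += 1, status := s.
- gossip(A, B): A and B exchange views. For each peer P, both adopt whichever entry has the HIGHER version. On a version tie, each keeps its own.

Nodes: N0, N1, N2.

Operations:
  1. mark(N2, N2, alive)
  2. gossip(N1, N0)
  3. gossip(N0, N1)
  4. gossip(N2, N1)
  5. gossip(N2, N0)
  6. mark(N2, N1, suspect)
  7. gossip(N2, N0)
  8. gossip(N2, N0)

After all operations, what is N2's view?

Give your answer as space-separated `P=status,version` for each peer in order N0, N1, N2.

Op 1: N2 marks N2=alive -> (alive,v1)
Op 2: gossip N1<->N0 -> N1.N0=(alive,v0) N1.N1=(alive,v0) N1.N2=(alive,v0) | N0.N0=(alive,v0) N0.N1=(alive,v0) N0.N2=(alive,v0)
Op 3: gossip N0<->N1 -> N0.N0=(alive,v0) N0.N1=(alive,v0) N0.N2=(alive,v0) | N1.N0=(alive,v0) N1.N1=(alive,v0) N1.N2=(alive,v0)
Op 4: gossip N2<->N1 -> N2.N0=(alive,v0) N2.N1=(alive,v0) N2.N2=(alive,v1) | N1.N0=(alive,v0) N1.N1=(alive,v0) N1.N2=(alive,v1)
Op 5: gossip N2<->N0 -> N2.N0=(alive,v0) N2.N1=(alive,v0) N2.N2=(alive,v1) | N0.N0=(alive,v0) N0.N1=(alive,v0) N0.N2=(alive,v1)
Op 6: N2 marks N1=suspect -> (suspect,v1)
Op 7: gossip N2<->N0 -> N2.N0=(alive,v0) N2.N1=(suspect,v1) N2.N2=(alive,v1) | N0.N0=(alive,v0) N0.N1=(suspect,v1) N0.N2=(alive,v1)
Op 8: gossip N2<->N0 -> N2.N0=(alive,v0) N2.N1=(suspect,v1) N2.N2=(alive,v1) | N0.N0=(alive,v0) N0.N1=(suspect,v1) N0.N2=(alive,v1)

Answer: N0=alive,0 N1=suspect,1 N2=alive,1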